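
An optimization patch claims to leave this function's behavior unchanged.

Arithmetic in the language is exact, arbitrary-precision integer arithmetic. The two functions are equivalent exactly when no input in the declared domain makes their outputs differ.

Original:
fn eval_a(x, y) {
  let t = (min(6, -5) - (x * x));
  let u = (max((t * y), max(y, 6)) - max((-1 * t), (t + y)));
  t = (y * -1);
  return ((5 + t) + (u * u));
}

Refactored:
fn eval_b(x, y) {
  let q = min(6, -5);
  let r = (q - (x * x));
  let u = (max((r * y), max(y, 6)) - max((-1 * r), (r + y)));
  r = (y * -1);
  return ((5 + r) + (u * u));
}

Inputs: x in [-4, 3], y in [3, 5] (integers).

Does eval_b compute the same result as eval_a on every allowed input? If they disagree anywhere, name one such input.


Comparing the listings, the differences include: local variable names differ, statement counts differ.
Spot check at x=-1, y=4 — eval_a: t = -6; u = 0; t = -4; return 1. eval_b: q = -5; r = -6; u = 0; r = -4; return 1. Both give 1.
An exhaustive pass over the 24 declared inputs shows identical outputs.
verdict: equivalent


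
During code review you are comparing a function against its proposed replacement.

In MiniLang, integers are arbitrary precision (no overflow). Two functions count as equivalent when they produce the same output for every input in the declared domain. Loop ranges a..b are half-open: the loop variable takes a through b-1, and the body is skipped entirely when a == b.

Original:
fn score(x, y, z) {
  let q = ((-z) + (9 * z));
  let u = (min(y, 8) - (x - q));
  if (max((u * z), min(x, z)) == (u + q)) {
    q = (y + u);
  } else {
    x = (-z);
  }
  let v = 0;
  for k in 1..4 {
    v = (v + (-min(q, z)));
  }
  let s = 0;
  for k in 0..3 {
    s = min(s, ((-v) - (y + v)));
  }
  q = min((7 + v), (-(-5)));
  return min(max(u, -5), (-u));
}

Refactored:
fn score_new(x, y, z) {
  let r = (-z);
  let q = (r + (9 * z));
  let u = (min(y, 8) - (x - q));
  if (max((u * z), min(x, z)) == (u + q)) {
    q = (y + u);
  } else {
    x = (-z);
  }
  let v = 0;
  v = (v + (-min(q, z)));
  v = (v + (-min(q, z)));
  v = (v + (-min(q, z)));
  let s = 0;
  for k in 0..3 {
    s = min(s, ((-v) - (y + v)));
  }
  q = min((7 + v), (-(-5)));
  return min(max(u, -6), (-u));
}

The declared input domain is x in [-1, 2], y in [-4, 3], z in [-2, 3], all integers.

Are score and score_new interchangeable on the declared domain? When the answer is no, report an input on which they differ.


Evaluate both at x=-1, y=-4, z=-2.
score: q = -16; u = -19; (max((u * z), min(x, z)) == (u + q)) -> false; x = 2; v = 0; [k=1]; v = 16; [k=2]; v = 32; [k=3]; v = 48; s = 0; [k=0]; s = -92; [k=1]; s = -92; [k=2]; s = -92; q = 5; return -5
score_new: r = 2; q = -16; u = -19; (max((u * z), min(x, z)) == (u + q)) -> false; x = 2; v = 0; v = 16; v = 32; v = 48; s = 0; [k=0]; s = -92; [k=1]; s = -92; [k=2]; s = -92; q = 5; return -6
-5 != -6, so the rewrite changes behavior.
verdict: not equivalent; witness: x=-1, y=-4, z=-2


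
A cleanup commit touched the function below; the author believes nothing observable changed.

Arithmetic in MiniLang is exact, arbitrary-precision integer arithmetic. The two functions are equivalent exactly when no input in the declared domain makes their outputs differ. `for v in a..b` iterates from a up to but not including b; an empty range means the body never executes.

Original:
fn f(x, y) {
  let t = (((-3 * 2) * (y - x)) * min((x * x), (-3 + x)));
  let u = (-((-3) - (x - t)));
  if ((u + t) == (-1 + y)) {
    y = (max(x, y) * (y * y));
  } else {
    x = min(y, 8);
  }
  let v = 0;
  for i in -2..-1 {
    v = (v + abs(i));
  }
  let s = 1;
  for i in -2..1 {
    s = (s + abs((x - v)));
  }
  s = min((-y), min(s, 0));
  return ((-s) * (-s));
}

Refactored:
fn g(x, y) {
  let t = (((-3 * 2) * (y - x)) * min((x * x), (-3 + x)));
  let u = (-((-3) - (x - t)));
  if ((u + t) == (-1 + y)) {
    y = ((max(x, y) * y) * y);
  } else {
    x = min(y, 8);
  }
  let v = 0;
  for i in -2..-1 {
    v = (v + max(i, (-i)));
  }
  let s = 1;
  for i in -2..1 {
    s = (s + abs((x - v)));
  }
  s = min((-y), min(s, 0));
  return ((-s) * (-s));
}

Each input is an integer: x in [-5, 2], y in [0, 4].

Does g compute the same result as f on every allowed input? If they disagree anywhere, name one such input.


Comparing the listings, the differences include: min/max/abs usage differs.
Spot check at x=2, y=4 — f: t := 12 | u := -7 | ((u + t) == (-1 + y)): false | x := 4 | v := 0 | iter i=-2: | v := 2 | s := 1 | iter i=-2: | s := 3 | iter i=-1: | s := 5 | iter i=0: | s := 7 | s := -4 | result 16. g: t := 12 | u := -7 | ((u + t) == (-1 + y)): false | x := 4 | v := 0 | iter i=-2: | v := 2 | s := 1 | iter i=-2: | s := 3 | iter i=-1: | s := 5 | iter i=0: | s := 7 | s := -4 | result 16. Both give 16.
Across all 40 domain points the two functions coincide.
verdict: equivalent


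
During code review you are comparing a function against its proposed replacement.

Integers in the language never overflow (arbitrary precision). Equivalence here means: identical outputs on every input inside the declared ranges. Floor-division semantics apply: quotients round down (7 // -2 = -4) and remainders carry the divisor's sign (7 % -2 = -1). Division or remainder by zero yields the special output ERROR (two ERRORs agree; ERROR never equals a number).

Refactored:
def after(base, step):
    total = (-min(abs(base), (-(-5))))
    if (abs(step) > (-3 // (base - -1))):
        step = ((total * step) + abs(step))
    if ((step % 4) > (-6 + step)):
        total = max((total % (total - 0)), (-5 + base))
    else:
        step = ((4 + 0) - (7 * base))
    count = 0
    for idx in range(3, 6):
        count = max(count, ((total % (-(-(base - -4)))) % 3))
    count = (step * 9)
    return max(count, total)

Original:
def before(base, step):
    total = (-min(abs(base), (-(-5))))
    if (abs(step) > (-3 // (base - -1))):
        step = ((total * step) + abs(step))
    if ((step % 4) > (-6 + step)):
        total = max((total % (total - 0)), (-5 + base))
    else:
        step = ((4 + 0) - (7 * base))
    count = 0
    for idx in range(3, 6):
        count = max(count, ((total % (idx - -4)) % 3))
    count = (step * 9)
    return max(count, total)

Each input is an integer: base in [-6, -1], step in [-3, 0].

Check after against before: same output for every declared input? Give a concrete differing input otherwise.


Consider the input base=-4, step=-3.
before: total = -4; (abs(step) > (-3 // (base - -1))) -> true; step = 15; ((step % 4) > (-6 + step)) -> false; step = 32; count = 0; [idx=3]; count = 0; [idx=4]; count = 1; [idx=5]; count = 2; count = 288; return 288
after: total = -4; (abs(step) > (-3 // (base - -1))) -> true; step = 15; ((step % 4) > (-6 + step)) -> false; step = 32; count = 0; [idx=3]; division by zero -> ERROR
288 vs ERROR — the two versions disagree here.
verdict: not equivalent; witness: base=-4, step=-3


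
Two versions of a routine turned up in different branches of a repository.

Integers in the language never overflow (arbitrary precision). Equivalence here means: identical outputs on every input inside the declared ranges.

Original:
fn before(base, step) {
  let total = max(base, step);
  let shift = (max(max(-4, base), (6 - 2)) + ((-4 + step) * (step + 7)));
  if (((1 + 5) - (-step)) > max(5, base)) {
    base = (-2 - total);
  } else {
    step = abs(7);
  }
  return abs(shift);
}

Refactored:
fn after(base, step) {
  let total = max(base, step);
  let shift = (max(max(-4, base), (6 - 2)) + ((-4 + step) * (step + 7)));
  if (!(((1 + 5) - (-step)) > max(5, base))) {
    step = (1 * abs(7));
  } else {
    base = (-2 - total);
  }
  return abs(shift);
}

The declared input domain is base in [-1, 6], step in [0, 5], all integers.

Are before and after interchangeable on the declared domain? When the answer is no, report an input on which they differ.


Comparing the listings, the differences include: boolean connective usage differs; and constant usage differs; and arithmetic usage differs.
Tracing base=1, step=3: before: total = 3; shift = -6; (((1 + 5) - (-step)) > max(5, base)) -> true; base = -5; return 6 | after: total = 3; shift = -6; (!(((1 + 5) - (-step)) > max(5, base))) -> false; base = -5; return 6 — matching result 6.
An exhaustive pass over the 48 declared inputs shows identical outputs.
verdict: equivalent


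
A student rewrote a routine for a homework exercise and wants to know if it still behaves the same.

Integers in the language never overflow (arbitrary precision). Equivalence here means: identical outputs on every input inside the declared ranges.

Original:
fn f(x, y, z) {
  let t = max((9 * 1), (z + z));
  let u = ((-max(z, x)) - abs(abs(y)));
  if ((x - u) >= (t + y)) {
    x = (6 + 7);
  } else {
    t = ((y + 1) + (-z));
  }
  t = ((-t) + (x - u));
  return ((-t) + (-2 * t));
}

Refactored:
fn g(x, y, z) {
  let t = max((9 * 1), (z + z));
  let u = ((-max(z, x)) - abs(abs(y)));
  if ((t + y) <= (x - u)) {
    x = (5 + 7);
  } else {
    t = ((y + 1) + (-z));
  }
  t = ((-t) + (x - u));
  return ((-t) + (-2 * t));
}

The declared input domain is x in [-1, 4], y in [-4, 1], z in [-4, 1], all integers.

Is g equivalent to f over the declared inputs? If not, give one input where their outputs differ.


Try x=0, y=-4, z=1.
f: t = 9; u = -5; ((x - u) >= (t + y)) -> true; x = 13; t = 9; return -27
g: t = 9; u = -5; ((t + y) <= (x - u)) -> true; x = 12; t = 8; return -24
-27 vs -24 — the two versions disagree here.
verdict: not equivalent; witness: x=0, y=-4, z=1


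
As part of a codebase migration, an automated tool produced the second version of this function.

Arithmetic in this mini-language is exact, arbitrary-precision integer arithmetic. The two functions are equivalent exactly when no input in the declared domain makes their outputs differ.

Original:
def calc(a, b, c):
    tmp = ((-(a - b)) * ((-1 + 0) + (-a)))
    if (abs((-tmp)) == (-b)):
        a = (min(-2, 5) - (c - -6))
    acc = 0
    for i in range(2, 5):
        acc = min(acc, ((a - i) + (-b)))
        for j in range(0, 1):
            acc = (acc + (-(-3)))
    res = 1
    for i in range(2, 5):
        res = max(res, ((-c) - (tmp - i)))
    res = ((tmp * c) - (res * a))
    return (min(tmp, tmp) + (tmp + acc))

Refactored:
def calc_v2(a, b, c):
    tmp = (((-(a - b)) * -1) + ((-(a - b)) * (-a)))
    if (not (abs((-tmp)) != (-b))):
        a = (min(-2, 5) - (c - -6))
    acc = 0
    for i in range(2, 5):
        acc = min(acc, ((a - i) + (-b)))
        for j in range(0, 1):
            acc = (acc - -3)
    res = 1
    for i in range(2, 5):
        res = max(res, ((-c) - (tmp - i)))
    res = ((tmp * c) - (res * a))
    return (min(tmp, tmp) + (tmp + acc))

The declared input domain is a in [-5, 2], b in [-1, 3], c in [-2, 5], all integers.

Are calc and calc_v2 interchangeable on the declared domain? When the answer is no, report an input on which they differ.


This is a faithful refactor — comparison usage differs; also boolean connective usage differs; also constant usage differs; also arithmetic usage differs, but the computed results match everywhere.
As a probe, take a=-4, b=3, c=3: calc runs tmp becomes 21; next (abs((-tmp)) == (-b)) evaluates to false; next acc becomes 0; next at i=2:; next acc becomes -9; next at j=0:; next acc becomes -6; next at i=3:; next acc becomes -10; next at j=0:; next acc becomes -7; next at i=4:; next acc becomes -11; next at j=0:; next acc becomes -8; next res becomes 1; next at i=2:; next res becomes 1; next at i=3:; next res becomes 1; next at i=4:; next res becomes 1; next res becomes 67; next final value 34; calc_v2 runs tmp becomes 21; next (not (abs((-tmp)) != (-b))) evaluates to false; next acc becomes 0; next at i=2:; next acc becomes -9; next at j=0:; next acc becomes -6; next at i=3:; next acc becomes -10; next at j=0:; next acc becomes -7; next at i=4:; next acc becomes -11; next at j=0:; next acc becomes -8; next res becomes 1; next at i=2:; next res becomes 1; next at i=3:; next res becomes 1; next at i=4:; next res becomes 1; next res becomes 67; next final value 34; both end at 34.
Every one of the 320 inputs gives matching results.
verdict: equivalent


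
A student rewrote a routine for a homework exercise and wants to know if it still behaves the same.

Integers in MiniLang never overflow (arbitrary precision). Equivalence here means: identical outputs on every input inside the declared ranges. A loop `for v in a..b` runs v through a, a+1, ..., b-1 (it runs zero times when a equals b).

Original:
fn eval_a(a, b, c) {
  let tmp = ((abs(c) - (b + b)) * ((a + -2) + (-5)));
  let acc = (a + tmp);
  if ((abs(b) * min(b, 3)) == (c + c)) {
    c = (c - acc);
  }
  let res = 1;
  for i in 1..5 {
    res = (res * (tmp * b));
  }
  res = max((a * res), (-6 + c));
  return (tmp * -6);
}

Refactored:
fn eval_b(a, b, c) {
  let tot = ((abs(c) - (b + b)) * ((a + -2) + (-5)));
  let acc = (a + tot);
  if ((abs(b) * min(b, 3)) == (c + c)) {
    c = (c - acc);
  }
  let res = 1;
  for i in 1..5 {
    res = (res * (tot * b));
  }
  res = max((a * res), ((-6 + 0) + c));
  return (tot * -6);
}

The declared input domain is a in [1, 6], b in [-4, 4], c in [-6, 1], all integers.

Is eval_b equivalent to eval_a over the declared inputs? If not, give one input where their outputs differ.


Behavior is preserved: although arithmetic usage differs; also local variable names differ; also constant usage differs, the outputs never diverge.
Tracing a=3, b=-3, c=-2: eval_a: tmp := -32 | acc := -29 | ((abs(b) * min(b, 3)) == (c + c)): false | res := 1 | iter i=1: | res := 96 | iter i=2: | res := 9216 | iter i=3: | res := 884736 | iter i=4: | res := 84934656 | res := 254803968 | result 192 | eval_b: tot := -32 | acc := -29 | ((abs(b) * min(b, 3)) == (c + c)): false | res := 1 | iter i=1: | res := 96 | iter i=2: | res := 9216 | iter i=3: | res := 884736 | iter i=4: | res := 84934656 | res := 254803968 | result 192 — matching result 192.
Sweeping the whole domain (432 inputs) finds no disagreement.
verdict: equivalent


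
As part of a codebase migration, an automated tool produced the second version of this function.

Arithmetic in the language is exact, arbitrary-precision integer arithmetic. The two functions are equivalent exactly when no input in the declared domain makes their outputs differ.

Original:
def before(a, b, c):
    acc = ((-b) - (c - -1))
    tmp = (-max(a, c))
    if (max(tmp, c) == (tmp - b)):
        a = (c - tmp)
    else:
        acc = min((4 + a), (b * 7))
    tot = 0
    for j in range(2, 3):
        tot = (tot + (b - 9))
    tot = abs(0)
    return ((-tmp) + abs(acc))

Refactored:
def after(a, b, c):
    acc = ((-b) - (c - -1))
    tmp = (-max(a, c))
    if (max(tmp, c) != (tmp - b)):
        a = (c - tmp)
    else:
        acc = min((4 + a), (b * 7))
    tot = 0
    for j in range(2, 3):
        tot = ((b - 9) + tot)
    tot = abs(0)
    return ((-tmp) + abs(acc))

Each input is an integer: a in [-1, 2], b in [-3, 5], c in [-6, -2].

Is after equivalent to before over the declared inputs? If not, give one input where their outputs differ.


Evaluate both at a=-1, b=-3, c=-6.
before: acc = 8; tmp = 1; (max(tmp, c) == (tmp - b)) -> false; acc = -21; tot = 0; [j=2]; tot = -12; tot = 0; return 20
after: acc = 8; tmp = 1; (max(tmp, c) != (tmp - b)) -> true; a = -7; tot = 0; [j=2]; tot = -12; tot = 0; return 7
20 and 7 differ, so these are not the same function on this domain.
verdict: not equivalent; witness: a=-1, b=-3, c=-6


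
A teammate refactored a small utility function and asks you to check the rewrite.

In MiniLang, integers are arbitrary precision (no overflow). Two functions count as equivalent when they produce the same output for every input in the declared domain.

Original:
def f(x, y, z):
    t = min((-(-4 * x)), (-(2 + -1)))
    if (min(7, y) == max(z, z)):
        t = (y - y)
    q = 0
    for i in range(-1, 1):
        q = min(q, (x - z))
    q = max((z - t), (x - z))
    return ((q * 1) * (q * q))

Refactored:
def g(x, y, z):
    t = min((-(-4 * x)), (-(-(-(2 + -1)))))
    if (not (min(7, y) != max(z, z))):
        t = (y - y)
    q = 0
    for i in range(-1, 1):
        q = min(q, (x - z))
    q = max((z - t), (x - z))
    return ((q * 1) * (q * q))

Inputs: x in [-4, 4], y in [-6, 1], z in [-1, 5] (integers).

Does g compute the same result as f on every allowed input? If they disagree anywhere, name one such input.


The two are interchangeable: comparison usage differs, and boolean connective usage differs, and every declared input agrees.
Spot check at x=4, y=0, z=3 — f: t becomes -1; next (min(7, y) == max(z, z)) evaluates to false; next q becomes 0; next at i=-1:; next q becomes 0; next at i=0:; next q becomes 0; next q becomes 4; next final value 64. g: t becomes -1; next (not (min(7, y) != max(z, z))) evaluates to false; next q becomes 0; next at i=-1:; next q becomes 0; next at i=0:; next q becomes 0; next q becomes 4; next final value 64. Both give 64.
Every one of the 504 inputs gives matching results.
verdict: equivalent


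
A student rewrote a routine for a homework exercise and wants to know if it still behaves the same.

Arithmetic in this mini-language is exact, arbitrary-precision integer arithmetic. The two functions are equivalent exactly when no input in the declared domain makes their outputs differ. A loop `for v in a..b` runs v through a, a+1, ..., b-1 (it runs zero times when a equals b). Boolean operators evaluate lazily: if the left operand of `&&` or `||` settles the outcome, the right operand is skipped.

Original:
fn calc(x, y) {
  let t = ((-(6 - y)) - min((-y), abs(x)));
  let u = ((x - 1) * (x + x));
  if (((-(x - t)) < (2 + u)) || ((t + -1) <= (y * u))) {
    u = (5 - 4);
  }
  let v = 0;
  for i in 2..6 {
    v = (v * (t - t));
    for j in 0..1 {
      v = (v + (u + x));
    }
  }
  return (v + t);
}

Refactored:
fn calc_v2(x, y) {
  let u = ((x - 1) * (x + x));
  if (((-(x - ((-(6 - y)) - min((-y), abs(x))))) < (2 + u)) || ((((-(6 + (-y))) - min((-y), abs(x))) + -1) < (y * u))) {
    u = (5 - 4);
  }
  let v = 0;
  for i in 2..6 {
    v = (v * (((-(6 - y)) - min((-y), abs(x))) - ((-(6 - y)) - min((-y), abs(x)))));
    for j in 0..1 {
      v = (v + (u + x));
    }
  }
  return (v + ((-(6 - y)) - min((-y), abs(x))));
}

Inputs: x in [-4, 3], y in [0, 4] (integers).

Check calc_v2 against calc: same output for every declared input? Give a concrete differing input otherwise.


The suspicious-looking change has no observable effect anywhere in the declared ranges.
Tracing x=-4, y=4: calc: t=2, then u=40, then (((-(x - t)) < (2 + u)) || ((t + -1) <= (y * u))) is true, then u=1, then v=0, then (i=2), then v=0, then (j=0), then v=-3, then (i=3), then v=0, then (j=0), then v=-3, then (i=4), then v=0, then (j=0), then v=-3, then (i=5), then v=0, then (j=0), then v=-3, then returns -1 | calc_v2: u=40, then (((-(x - ((-(6 - y)) - min((-y), abs(x))))) < (2 + u)) || ((((-(6 + (-y))) - min((-y), abs(x))) + -1) < (y * u))) is true, then u=1, then v=0, then (i=2), then v=0, then (j=0), then v=-3, then (i=3), then v=0, then (j=0), then v=-3, then (i=4), then v=0, then (j=0), then v=-3, then (i=5), then v=0, then (j=0), then v=-3, then returns -1 — matching result -1.
Checked all 40 inputs in the declared domain: the outputs agree on every one.
verdict: equivalent


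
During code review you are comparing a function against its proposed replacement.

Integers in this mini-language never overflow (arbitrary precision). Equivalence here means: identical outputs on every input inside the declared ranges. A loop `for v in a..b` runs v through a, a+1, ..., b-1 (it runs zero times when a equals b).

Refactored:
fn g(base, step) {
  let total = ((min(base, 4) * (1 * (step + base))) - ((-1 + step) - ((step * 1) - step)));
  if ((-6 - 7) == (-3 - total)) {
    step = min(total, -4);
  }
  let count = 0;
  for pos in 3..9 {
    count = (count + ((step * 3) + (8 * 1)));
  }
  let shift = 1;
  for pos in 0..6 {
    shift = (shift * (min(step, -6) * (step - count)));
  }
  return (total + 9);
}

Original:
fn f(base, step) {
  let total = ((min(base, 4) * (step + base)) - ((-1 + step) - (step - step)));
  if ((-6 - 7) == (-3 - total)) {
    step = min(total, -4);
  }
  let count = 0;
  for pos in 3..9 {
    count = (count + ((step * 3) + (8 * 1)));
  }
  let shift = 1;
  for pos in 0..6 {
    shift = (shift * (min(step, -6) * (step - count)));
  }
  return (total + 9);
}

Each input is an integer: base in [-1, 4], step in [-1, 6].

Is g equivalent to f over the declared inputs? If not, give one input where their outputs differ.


Although arithmetic usage differs, and constant usage differs, 48/48 inputs agree.
verdict: equivalent


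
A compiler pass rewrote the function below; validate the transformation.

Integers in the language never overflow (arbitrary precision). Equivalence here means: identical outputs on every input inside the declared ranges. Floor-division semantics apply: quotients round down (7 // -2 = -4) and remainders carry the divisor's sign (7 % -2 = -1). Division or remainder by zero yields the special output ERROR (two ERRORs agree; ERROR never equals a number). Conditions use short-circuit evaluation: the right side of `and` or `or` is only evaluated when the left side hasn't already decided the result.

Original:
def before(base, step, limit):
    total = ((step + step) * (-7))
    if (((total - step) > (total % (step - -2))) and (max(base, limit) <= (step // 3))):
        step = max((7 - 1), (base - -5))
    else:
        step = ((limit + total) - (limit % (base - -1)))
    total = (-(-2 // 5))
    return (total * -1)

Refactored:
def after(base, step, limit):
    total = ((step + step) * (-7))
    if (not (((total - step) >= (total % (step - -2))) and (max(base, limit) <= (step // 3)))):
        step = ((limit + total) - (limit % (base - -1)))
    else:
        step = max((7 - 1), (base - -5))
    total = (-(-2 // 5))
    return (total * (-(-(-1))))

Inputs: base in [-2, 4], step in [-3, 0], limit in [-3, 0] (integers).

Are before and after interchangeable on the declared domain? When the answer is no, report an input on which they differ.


Evaluate both at base=-1, step=0, limit=-3.
before: total = 0; (((total - step) > (total % (step - -2))) and (max(base, limit) <= (step // 3))) -> false; division by zero -> ERROR
after: total = 0; (not (((total - step) >= (total % (step - -2))) and (max(base, limit) <= (step // 3)))) -> false; step = 6; total = 1; return -1
ERROR != -1, so the rewrite changes behavior.
verdict: not equivalent; witness: base=-1, step=0, limit=-3


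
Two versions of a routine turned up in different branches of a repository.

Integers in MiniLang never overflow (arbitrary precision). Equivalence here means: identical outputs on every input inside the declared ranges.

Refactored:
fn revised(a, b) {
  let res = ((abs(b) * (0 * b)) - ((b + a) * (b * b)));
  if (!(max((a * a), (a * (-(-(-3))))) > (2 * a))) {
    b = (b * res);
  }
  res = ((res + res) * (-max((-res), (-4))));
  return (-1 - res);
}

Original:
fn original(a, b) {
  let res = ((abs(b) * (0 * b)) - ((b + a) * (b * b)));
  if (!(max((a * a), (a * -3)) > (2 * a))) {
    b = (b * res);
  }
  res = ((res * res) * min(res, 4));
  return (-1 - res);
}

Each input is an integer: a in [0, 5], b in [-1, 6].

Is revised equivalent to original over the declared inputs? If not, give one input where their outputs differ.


a=0, b=-1 yields -2 from original but -3 from revised.
verdict: not equivalent; witness: a=0, b=-1


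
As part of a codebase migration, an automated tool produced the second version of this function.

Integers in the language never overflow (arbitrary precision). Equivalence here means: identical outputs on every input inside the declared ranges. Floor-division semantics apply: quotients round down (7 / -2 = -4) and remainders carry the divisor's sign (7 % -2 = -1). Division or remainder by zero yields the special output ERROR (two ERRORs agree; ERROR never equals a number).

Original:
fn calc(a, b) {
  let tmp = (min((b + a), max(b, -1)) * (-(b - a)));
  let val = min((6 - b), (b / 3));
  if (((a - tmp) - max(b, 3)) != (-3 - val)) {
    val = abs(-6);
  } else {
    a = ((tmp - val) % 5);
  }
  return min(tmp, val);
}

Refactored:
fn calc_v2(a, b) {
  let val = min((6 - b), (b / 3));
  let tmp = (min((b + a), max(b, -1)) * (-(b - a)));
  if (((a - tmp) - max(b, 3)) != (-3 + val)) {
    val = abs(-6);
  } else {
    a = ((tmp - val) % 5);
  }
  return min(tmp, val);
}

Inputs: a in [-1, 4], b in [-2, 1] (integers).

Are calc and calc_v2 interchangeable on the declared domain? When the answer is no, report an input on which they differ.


a=-1, b=-1 yields 0 from calc but -1 from calc_v2.
verdict: not equivalent; witness: a=-1, b=-1


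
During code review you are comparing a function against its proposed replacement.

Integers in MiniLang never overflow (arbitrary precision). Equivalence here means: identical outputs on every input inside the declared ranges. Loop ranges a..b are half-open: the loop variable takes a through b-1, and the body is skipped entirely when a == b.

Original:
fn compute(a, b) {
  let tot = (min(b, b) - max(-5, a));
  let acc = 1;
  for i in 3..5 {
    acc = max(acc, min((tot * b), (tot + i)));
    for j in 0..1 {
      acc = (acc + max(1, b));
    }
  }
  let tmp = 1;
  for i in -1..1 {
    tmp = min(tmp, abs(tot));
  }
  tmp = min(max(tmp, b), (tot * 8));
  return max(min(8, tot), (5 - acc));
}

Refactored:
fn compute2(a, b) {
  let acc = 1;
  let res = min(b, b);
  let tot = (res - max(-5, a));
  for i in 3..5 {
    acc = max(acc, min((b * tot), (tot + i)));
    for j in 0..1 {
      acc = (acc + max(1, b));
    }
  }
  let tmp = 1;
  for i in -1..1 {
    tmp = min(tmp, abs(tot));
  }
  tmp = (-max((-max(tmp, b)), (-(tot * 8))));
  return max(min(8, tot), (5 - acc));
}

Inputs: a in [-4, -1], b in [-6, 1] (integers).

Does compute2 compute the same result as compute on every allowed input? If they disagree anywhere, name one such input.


The two are interchangeable: min/max/abs usage differs, plus local variable names differ, plus statement counts differ, and every declared input agrees.
As a probe, take a=-2, b=0: compute runs tot becomes 2; next acc becomes 1; next at i=3:; next acc becomes 1; next at j=0:; next acc becomes 2; next at i=4:; next acc becomes 2; next at j=0:; next acc becomes 3; next tmp becomes 1; next at i=-1:; next tmp becomes 1; next at i=0:; next tmp becomes 1; next tmp becomes 1; next final value 2; compute2 runs acc becomes 1; next res becomes 0; next tot becomes 2; next at i=3:; next acc becomes 1; next at j=0:; next acc becomes 2; next at i=4:; next acc becomes 2; next at j=0:; next acc becomes 3; next tmp becomes 1; next at i=-1:; next tmp becomes 1; next at i=0:; next tmp becomes 1; next tmp becomes 1; next final value 2; both end at 2.
Checked all 32 inputs in the declared domain: the outputs agree on every one.
verdict: equivalent


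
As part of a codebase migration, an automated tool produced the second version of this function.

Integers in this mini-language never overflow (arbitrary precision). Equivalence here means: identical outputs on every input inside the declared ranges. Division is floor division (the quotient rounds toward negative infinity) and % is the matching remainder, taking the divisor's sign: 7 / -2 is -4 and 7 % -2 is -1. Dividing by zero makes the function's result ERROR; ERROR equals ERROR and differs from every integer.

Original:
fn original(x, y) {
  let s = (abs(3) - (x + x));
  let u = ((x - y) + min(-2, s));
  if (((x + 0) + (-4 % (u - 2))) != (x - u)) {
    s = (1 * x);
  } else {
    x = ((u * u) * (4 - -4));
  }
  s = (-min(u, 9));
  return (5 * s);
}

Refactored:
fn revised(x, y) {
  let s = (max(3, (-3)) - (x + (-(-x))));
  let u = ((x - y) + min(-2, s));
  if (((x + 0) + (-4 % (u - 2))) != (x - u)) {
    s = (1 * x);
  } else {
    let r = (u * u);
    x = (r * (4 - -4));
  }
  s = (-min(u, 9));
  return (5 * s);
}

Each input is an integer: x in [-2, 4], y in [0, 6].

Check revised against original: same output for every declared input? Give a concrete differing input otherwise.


Comparing the listings, the differences include: constant usage differs, plus statement counts differ, plus local variable names differ, plus min/max/abs usage differs.
Tracing x=0, y=2: original: s=3, then u=-4, then (((x + 0) + (-4 % (u - 2))) != (x - u)) is true, then s=0, then s=4, then returns 20 | revised: s=3, then u=-4, then (((x + 0) + (-4 % (u - 2))) != (x - u)) is true, then s=0, then s=4, then returns 20 — matching result 20.
Every one of the 49 inputs gives matching results.
verdict: equivalent


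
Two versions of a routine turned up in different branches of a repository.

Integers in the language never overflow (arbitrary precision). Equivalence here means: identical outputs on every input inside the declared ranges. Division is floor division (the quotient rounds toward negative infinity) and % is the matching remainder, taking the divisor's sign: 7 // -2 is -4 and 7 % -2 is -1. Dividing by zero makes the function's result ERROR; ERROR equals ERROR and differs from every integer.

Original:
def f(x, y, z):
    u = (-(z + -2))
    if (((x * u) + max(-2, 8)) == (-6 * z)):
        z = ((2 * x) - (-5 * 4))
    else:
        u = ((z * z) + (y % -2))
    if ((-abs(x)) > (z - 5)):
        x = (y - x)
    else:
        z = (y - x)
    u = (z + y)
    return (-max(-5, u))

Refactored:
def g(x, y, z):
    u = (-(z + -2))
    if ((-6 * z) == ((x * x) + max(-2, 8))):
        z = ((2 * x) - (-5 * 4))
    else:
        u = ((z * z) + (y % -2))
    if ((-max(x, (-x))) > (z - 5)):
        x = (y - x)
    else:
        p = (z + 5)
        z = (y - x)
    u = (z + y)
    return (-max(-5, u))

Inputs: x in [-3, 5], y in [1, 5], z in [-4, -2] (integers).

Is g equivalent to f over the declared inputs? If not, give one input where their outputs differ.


These are not equivalent — on x=-2, y=1, z=-2 the outputs split (1 vs -4).
f: u becomes 4; next (((x * u) + max(-2, 8)) == (-6 * z)) evaluates to false; next u becomes 3; next ((-abs(x)) > (z - 5)) evaluates to true; next x becomes 3; next u becomes -1; next final value 1
g: u becomes 4; next ((-6 * z) == ((x * x) + max(-2, 8))) evaluates to true; next z becomes 16; next ((-max(x, (-x))) > (z - 5)) evaluates to false; next p becomes 21; next z becomes 3; next u becomes 4; next final value -4
verdict: not equivalent; witness: x=-2, y=1, z=-2


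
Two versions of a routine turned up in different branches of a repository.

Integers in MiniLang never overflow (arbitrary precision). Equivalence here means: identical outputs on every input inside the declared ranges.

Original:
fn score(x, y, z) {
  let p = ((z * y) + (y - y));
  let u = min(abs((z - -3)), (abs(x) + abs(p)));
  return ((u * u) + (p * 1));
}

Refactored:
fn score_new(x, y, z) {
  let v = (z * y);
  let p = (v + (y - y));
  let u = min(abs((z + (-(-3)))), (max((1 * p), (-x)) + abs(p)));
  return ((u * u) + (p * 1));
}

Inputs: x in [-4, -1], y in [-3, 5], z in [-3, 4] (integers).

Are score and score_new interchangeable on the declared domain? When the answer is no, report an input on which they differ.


At x=-2, y=1, z=3: score gives 28, score_new gives 39.
verdict: not equivalent; witness: x=-2, y=1, z=3


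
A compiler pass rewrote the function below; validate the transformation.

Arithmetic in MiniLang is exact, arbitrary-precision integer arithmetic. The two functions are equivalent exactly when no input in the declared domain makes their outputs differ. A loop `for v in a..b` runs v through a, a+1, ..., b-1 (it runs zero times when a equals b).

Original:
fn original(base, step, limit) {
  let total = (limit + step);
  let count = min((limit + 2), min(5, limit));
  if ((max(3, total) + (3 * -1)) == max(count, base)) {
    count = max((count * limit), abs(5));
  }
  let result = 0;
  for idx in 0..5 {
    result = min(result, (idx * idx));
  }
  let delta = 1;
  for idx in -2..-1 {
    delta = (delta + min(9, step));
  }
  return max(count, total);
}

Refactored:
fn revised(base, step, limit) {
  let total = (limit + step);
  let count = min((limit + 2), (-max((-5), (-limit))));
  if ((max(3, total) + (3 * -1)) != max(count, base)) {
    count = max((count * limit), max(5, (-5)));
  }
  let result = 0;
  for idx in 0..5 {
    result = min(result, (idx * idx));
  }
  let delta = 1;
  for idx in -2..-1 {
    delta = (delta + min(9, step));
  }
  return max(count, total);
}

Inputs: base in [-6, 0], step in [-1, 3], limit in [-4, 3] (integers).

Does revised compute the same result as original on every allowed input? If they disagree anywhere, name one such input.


There is a counterexample at base=-6, step=-1, limit=-4: -4 on one side, 16 on the other.
original: total = -5; count = -4; ((max(3, total) + (3 * -1)) == max(count, base)) -> false; result = 0; [idx=0]; result = 0; [idx=1]; result = 0; [idx=2]; result = 0; [idx=3]; result = 0; [idx=4]; result = 0; delta = 1; [idx=-2]; delta = 0; return -4
revised: total = -5; count = -4; ((max(3, total) + (3 * -1)) != max(count, base)) -> true; count = 16; result = 0; [idx=0]; result = 0; [idx=1]; result = 0; [idx=2]; result = 0; [idx=3]; result = 0; [idx=4]; result = 0; delta = 1; [idx=-2]; delta = 0; return 16
verdict: not equivalent; witness: base=-6, step=-1, limit=-4


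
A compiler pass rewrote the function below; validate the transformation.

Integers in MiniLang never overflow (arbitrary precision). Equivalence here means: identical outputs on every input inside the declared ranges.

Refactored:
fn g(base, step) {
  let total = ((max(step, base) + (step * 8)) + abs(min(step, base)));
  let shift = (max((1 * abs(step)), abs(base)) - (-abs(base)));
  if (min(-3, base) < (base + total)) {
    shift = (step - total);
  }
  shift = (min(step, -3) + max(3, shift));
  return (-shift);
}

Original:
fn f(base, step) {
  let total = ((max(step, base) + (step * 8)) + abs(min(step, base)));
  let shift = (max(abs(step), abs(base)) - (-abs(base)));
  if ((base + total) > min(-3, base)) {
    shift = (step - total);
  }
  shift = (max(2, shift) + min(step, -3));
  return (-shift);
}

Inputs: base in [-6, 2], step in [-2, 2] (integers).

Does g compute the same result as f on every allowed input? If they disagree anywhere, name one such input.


There is a counterexample at base=-6, step=0: 1 on one side, 0 on the other.
f: total becomes 6; next shift becomes 12; next ((base + total) > min(-3, base)) evaluates to true; next shift becomes -6; next shift becomes -1; next final value 1
g: total becomes 6; next shift becomes 12; next (min(-3, base) < (base + total)) evaluates to true; next shift becomes -6; next shift becomes 0; next final value 0
verdict: not equivalent; witness: base=-6, step=0


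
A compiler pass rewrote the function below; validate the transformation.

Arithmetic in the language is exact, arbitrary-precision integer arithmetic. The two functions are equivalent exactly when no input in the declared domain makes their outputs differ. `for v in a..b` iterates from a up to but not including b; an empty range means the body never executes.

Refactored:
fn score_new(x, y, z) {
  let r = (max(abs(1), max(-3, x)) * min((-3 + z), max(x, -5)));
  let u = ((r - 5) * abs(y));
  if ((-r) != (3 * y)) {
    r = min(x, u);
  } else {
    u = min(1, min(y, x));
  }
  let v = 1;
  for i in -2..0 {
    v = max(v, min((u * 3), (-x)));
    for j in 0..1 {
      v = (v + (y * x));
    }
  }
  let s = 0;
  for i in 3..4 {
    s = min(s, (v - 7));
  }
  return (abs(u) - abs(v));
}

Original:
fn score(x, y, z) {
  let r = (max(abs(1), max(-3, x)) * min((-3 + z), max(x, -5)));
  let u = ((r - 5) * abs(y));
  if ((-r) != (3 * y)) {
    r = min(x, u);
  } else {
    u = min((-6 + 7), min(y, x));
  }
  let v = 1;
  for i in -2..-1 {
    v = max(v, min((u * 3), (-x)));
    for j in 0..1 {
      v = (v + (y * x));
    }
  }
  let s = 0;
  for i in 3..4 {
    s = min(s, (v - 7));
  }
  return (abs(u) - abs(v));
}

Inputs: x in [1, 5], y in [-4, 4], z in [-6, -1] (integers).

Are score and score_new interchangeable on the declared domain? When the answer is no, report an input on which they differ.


The rewrite breaks on x=1, y=-4, z=-6, where the results are 53 and 49.
score: r becomes -9; next u becomes -56; next ((-r) != (3 * y)) evaluates to true; next r becomes -56; next v becomes 1; next at i=-2:; next v becomes 1; next at j=0:; next v becomes -3; next s becomes 0; next at i=3:; next s becomes -10; next final value 53
score_new: r becomes -9; next u becomes -56; next ((-r) != (3 * y)) evaluates to true; next r becomes -56; next v becomes 1; next at i=-2:; next v becomes 1; next at j=0:; next v becomes -3; next at i=-1:; next v becomes -3; next at j=0:; next v becomes -7; next s becomes 0; next at i=3:; next s becomes -14; next final value 49
verdict: not equivalent; witness: x=1, y=-4, z=-6


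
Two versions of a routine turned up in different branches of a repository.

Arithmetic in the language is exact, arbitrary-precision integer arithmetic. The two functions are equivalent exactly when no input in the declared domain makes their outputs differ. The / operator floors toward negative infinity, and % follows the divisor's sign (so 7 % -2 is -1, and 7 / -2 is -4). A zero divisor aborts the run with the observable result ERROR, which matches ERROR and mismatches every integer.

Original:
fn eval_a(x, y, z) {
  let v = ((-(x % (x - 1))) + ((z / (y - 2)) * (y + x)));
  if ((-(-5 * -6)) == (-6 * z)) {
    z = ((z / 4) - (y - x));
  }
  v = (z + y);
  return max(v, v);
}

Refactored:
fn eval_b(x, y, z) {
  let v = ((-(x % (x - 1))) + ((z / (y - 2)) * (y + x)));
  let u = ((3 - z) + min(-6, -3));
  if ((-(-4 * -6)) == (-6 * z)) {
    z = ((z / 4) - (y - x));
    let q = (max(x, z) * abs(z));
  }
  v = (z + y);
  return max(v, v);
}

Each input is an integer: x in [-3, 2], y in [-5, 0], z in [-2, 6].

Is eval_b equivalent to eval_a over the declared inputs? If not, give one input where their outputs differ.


These are not equivalent — on x=-3, y=-5, z=4 the outputs split (-1 vs -2).
eval_a: v becomes 11; next ((-(-5 * -6)) == (-6 * z)) evaluates to false; next v becomes -1; next final value -1
eval_b: v becomes 11; next u becomes -7; next ((-(-4 * -6)) == (-6 * z)) evaluates to true; next z becomes 3; next q becomes 9; next v becomes -2; next final value -2
verdict: not equivalent; witness: x=-3, y=-5, z=4


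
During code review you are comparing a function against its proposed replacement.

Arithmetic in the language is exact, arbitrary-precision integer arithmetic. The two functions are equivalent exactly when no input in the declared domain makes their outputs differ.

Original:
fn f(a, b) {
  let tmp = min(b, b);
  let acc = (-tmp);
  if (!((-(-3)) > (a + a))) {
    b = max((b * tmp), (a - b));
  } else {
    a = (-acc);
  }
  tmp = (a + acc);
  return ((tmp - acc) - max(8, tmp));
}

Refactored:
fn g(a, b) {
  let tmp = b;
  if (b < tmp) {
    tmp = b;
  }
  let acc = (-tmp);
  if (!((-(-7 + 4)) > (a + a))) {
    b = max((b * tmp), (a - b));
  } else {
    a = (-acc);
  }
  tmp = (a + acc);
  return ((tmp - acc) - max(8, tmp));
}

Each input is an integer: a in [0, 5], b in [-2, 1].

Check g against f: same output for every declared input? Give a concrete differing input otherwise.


The two are interchangeable: comparison usage differs; constant usage differs; branching structure differs; statement counts differ; min/max/abs usage differs; arithmetic usage differs, and every declared input agrees.
Spot check at a=5, b=1 — f: tmp becomes 1; next acc becomes -1; next (!((-(-3)) > (a + a))) evaluates to true; next b becomes 4; next tmp becomes 4; next final value -3. g: tmp becomes 1; next (b < tmp) evaluates to false; next acc becomes -1; next (!((-(-7 + 4)) > (a + a))) evaluates to true; next b becomes 4; next tmp becomes 4; next final value -3. Both give -3.
Sweeping the whole domain (24 inputs) finds no disagreement.
verdict: equivalent


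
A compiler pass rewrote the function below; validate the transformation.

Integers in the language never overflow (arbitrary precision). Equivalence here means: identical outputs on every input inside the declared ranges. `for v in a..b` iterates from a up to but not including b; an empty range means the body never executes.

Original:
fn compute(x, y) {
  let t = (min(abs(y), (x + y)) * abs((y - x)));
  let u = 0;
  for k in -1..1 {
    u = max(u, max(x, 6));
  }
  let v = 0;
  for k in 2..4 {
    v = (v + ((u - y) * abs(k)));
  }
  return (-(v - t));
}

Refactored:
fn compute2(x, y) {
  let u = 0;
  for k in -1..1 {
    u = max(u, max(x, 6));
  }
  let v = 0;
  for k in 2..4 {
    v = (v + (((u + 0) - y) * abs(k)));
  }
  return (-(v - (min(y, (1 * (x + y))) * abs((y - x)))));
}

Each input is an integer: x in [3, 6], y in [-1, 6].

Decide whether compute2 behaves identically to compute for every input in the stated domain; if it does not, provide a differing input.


Input x=3, y=-1: -31 from compute versus -39 from compute2.
verdict: not equivalent; witness: x=3, y=-1
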